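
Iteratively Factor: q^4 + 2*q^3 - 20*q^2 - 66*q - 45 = (q + 1)*(q^3 + q^2 - 21*q - 45) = (q + 1)*(q + 3)*(q^2 - 2*q - 15) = (q - 5)*(q + 1)*(q + 3)*(q + 3)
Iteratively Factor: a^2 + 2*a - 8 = (a - 2)*(a + 4)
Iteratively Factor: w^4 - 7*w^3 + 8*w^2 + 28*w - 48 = (w - 4)*(w^3 - 3*w^2 - 4*w + 12) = (w - 4)*(w + 2)*(w^2 - 5*w + 6) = (w - 4)*(w - 3)*(w + 2)*(w - 2)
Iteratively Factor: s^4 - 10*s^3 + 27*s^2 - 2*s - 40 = (s + 1)*(s^3 - 11*s^2 + 38*s - 40) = (s - 2)*(s + 1)*(s^2 - 9*s + 20) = (s - 4)*(s - 2)*(s + 1)*(s - 5)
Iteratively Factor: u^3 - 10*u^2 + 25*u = (u - 5)*(u^2 - 5*u) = (u - 5)^2*(u)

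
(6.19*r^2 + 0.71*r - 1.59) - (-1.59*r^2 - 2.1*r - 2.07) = 7.78*r^2 + 2.81*r + 0.48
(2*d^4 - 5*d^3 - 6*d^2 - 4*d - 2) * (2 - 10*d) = -20*d^5 + 54*d^4 + 50*d^3 + 28*d^2 + 12*d - 4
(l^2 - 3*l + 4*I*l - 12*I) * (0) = 0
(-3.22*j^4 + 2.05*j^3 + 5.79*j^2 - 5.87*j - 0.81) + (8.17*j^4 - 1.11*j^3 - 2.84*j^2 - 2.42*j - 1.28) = 4.95*j^4 + 0.94*j^3 + 2.95*j^2 - 8.29*j - 2.09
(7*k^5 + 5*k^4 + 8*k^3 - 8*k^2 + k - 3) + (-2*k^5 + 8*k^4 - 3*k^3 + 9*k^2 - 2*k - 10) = 5*k^5 + 13*k^4 + 5*k^3 + k^2 - k - 13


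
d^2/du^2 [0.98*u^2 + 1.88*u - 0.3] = 1.96000000000000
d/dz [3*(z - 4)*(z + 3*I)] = 6*z - 12 + 9*I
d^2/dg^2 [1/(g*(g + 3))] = 2*(g^2 + g*(g + 3) + (g + 3)^2)/(g^3*(g + 3)^3)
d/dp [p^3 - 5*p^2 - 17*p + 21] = 3*p^2 - 10*p - 17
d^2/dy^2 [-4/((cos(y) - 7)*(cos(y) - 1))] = 8*(2*sin(y)^4 - 19*sin(y)^2 + 43*cos(y) - 3*cos(3*y) - 40)/((cos(y) - 7)^3*(cos(y) - 1)^3)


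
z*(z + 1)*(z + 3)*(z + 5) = z^4 + 9*z^3 + 23*z^2 + 15*z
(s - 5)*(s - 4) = s^2 - 9*s + 20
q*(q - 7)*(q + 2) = q^3 - 5*q^2 - 14*q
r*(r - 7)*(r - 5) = r^3 - 12*r^2 + 35*r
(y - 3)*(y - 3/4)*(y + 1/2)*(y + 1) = y^4 - 9*y^3/4 - 23*y^2/8 + 3*y/2 + 9/8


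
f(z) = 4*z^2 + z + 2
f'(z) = 8*z + 1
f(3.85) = 65.14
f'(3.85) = 31.80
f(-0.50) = 2.50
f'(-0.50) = -3.00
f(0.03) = 2.03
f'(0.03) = 1.24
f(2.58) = 31.21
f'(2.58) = 21.64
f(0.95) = 6.56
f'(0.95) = 8.60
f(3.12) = 44.06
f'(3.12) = 25.96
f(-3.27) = 41.50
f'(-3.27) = -25.16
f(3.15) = 44.84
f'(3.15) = 26.20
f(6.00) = 152.00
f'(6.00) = 49.00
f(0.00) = 2.00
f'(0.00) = 1.00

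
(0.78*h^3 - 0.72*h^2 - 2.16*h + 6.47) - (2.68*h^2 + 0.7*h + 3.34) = 0.78*h^3 - 3.4*h^2 - 2.86*h + 3.13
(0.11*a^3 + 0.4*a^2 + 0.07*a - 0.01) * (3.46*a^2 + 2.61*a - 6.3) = 0.3806*a^5 + 1.6711*a^4 + 0.5932*a^3 - 2.3719*a^2 - 0.4671*a + 0.063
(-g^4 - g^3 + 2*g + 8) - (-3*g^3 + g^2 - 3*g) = -g^4 + 2*g^3 - g^2 + 5*g + 8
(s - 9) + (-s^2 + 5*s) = -s^2 + 6*s - 9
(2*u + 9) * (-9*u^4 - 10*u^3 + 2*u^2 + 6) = -18*u^5 - 101*u^4 - 86*u^3 + 18*u^2 + 12*u + 54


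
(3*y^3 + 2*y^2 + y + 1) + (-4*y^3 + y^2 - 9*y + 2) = -y^3 + 3*y^2 - 8*y + 3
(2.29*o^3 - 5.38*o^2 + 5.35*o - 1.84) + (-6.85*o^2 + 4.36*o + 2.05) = 2.29*o^3 - 12.23*o^2 + 9.71*o + 0.21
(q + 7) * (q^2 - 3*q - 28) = q^3 + 4*q^2 - 49*q - 196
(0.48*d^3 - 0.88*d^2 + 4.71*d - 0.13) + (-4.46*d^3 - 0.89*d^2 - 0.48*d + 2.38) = -3.98*d^3 - 1.77*d^2 + 4.23*d + 2.25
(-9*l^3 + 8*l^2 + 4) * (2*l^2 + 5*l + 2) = -18*l^5 - 29*l^4 + 22*l^3 + 24*l^2 + 20*l + 8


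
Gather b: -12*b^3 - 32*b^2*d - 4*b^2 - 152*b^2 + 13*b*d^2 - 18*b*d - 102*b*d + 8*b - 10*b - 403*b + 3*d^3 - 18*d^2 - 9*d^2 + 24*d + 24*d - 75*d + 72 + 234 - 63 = -12*b^3 + b^2*(-32*d - 156) + b*(13*d^2 - 120*d - 405) + 3*d^3 - 27*d^2 - 27*d + 243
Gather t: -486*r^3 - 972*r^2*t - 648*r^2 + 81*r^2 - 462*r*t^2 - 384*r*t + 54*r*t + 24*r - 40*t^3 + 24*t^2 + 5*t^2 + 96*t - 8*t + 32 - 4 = -486*r^3 - 567*r^2 + 24*r - 40*t^3 + t^2*(29 - 462*r) + t*(-972*r^2 - 330*r + 88) + 28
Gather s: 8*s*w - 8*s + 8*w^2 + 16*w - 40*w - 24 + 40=s*(8*w - 8) + 8*w^2 - 24*w + 16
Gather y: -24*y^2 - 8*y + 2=-24*y^2 - 8*y + 2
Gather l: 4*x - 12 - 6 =4*x - 18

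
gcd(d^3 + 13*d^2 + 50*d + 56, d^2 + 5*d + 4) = d + 4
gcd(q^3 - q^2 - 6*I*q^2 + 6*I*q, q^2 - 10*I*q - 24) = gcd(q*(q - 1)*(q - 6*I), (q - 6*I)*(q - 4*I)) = q - 6*I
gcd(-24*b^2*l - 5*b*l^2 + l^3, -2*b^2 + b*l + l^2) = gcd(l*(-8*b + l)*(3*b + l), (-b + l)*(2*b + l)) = 1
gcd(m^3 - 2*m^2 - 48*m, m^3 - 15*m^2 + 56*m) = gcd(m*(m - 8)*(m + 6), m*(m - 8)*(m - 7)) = m^2 - 8*m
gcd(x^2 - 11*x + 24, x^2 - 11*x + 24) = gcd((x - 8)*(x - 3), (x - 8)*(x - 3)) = x^2 - 11*x + 24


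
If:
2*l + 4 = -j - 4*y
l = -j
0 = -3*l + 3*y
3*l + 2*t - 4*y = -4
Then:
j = 4/5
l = -4/5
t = -12/5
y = -4/5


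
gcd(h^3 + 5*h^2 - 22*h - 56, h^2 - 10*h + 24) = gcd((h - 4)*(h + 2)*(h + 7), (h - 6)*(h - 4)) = h - 4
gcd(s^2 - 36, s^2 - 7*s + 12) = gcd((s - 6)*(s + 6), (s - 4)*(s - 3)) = 1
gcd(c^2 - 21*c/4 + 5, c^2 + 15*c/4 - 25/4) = c - 5/4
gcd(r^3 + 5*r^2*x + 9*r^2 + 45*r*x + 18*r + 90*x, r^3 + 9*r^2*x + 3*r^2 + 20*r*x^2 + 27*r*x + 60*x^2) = r^2 + 5*r*x + 3*r + 15*x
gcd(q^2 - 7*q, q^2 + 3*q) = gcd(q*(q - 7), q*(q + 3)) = q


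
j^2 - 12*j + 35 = (j - 7)*(j - 5)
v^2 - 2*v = v*(v - 2)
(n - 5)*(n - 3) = n^2 - 8*n + 15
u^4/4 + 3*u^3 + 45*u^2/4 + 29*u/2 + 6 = (u/4 + 1)*(u + 1)^2*(u + 6)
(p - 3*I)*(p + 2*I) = p^2 - I*p + 6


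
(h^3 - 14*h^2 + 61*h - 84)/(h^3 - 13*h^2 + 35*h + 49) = (h^2 - 7*h + 12)/(h^2 - 6*h - 7)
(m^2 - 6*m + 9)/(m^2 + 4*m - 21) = (m - 3)/(m + 7)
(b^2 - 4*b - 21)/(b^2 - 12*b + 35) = (b + 3)/(b - 5)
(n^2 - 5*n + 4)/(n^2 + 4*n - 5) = (n - 4)/(n + 5)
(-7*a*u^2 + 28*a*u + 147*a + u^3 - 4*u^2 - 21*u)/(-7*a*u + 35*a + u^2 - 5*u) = (u^2 - 4*u - 21)/(u - 5)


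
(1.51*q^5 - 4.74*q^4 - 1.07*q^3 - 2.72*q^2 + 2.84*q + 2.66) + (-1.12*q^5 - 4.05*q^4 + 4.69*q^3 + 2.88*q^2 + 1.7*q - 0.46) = 0.39*q^5 - 8.79*q^4 + 3.62*q^3 + 0.16*q^2 + 4.54*q + 2.2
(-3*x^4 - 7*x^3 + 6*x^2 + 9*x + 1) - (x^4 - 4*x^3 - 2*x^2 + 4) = -4*x^4 - 3*x^3 + 8*x^2 + 9*x - 3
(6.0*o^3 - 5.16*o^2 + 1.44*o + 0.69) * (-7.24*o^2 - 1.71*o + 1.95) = -43.44*o^5 + 27.0984*o^4 + 10.098*o^3 - 17.52*o^2 + 1.6281*o + 1.3455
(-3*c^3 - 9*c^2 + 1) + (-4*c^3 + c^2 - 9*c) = -7*c^3 - 8*c^2 - 9*c + 1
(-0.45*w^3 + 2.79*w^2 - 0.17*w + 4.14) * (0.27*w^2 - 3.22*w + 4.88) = -0.1215*w^5 + 2.2023*w^4 - 11.2257*w^3 + 15.2804*w^2 - 14.1604*w + 20.2032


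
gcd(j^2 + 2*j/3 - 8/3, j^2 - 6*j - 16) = j + 2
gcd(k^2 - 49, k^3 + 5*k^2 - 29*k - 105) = k + 7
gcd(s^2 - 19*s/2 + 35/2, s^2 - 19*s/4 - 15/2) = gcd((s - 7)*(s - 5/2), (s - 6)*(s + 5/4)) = 1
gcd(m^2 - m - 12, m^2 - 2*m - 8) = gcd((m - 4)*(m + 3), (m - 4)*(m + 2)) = m - 4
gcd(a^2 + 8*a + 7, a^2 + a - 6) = 1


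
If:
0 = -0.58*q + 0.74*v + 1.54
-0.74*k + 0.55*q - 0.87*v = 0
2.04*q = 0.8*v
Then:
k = 2.66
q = -1.18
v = -3.00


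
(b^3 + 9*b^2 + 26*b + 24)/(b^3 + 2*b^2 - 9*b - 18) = (b + 4)/(b - 3)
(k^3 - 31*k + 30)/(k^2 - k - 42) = (k^2 - 6*k + 5)/(k - 7)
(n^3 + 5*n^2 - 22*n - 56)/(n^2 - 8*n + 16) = (n^2 + 9*n + 14)/(n - 4)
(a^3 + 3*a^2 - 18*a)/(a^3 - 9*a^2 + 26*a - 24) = a*(a + 6)/(a^2 - 6*a + 8)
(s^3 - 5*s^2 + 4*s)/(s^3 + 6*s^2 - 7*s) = (s - 4)/(s + 7)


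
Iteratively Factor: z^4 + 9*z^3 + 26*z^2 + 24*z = (z)*(z^3 + 9*z^2 + 26*z + 24) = z*(z + 3)*(z^2 + 6*z + 8) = z*(z + 2)*(z + 3)*(z + 4)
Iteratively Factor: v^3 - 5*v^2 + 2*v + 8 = (v - 2)*(v^2 - 3*v - 4) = (v - 4)*(v - 2)*(v + 1)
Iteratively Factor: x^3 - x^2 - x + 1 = (x - 1)*(x^2 - 1) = (x - 1)^2*(x + 1)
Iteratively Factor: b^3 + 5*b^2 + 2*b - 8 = (b - 1)*(b^2 + 6*b + 8) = (b - 1)*(b + 2)*(b + 4)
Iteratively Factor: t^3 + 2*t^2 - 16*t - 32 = (t + 4)*(t^2 - 2*t - 8) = (t + 2)*(t + 4)*(t - 4)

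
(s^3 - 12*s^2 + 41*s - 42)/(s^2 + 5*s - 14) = (s^2 - 10*s + 21)/(s + 7)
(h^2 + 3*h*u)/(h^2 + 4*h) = (h + 3*u)/(h + 4)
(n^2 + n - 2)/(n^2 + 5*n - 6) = (n + 2)/(n + 6)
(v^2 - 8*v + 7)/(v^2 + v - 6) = (v^2 - 8*v + 7)/(v^2 + v - 6)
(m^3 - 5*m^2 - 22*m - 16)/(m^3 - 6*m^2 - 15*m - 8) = (m + 2)/(m + 1)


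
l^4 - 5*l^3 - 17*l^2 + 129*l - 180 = (l - 4)*(l - 3)^2*(l + 5)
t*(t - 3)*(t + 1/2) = t^3 - 5*t^2/2 - 3*t/2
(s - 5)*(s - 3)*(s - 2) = s^3 - 10*s^2 + 31*s - 30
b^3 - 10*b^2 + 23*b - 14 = (b - 7)*(b - 2)*(b - 1)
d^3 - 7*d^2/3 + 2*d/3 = d*(d - 2)*(d - 1/3)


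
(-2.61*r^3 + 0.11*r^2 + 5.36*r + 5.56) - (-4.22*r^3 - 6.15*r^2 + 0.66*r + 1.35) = 1.61*r^3 + 6.26*r^2 + 4.7*r + 4.21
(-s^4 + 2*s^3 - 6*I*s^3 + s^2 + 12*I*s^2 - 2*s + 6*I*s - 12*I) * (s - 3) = -s^5 + 5*s^4 - 6*I*s^4 - 5*s^3 + 30*I*s^3 - 5*s^2 - 30*I*s^2 + 6*s - 30*I*s + 36*I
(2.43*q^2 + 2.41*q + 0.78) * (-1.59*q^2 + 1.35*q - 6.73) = -3.8637*q^4 - 0.5514*q^3 - 14.3406*q^2 - 15.1663*q - 5.2494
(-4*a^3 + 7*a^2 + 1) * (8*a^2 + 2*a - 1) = -32*a^5 + 48*a^4 + 18*a^3 + a^2 + 2*a - 1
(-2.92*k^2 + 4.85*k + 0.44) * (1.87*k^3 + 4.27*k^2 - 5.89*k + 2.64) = -5.4604*k^5 - 3.3989*k^4 + 38.7311*k^3 - 34.3965*k^2 + 10.2124*k + 1.1616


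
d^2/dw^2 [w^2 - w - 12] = 2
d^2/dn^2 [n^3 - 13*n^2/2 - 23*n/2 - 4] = 6*n - 13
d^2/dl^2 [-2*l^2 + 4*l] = -4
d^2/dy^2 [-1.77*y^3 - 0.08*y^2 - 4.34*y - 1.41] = -10.62*y - 0.16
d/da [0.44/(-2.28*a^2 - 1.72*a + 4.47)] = (2.0064*a + 0.7568)/(2.28*a^2 + 1.72*a - 4.47)^2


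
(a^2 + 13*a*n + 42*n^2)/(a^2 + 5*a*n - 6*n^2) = (a + 7*n)/(a - n)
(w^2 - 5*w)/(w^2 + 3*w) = (w - 5)/(w + 3)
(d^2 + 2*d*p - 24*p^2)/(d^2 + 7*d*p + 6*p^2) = (d - 4*p)/(d + p)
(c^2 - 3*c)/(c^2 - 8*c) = (c - 3)/(c - 8)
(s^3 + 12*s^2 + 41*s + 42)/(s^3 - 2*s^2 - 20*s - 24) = (s^2 + 10*s + 21)/(s^2 - 4*s - 12)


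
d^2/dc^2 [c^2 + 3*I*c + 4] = 2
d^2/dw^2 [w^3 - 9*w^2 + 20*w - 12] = 6*w - 18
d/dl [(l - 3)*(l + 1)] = 2*l - 2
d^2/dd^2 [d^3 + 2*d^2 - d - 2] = 6*d + 4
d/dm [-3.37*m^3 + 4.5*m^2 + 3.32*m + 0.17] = -10.11*m^2 + 9.0*m + 3.32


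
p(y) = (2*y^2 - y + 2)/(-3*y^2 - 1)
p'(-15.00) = 0.00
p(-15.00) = -0.69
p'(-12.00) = 0.00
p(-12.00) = -0.70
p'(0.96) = 0.42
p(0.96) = -0.77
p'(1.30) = 0.17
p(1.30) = -0.67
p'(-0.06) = 0.50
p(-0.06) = -2.05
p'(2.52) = 0.01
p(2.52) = -0.61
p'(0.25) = 1.99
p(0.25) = -1.58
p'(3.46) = -0.01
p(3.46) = -0.61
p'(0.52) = 1.33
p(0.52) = -1.12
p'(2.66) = 0.00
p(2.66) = -0.61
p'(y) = 6*y*(2*y^2 - y + 2)/(-3*y^2 - 1)^2 + (4*y - 1)/(-3*y^2 - 1)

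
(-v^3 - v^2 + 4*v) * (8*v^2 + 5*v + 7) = -8*v^5 - 13*v^4 + 20*v^3 + 13*v^2 + 28*v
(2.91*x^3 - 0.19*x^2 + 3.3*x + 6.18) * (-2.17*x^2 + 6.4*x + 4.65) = -6.3147*x^5 + 19.0363*x^4 + 5.1545*x^3 + 6.8259*x^2 + 54.897*x + 28.737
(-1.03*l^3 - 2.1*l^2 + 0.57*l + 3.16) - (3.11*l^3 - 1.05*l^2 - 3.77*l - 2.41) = -4.14*l^3 - 1.05*l^2 + 4.34*l + 5.57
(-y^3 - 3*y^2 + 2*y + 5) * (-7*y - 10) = 7*y^4 + 31*y^3 + 16*y^2 - 55*y - 50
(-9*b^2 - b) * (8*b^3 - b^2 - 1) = -72*b^5 + b^4 + b^3 + 9*b^2 + b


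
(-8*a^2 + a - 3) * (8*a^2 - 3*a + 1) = -64*a^4 + 32*a^3 - 35*a^2 + 10*a - 3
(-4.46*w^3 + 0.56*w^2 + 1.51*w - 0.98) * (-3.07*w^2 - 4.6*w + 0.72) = 13.6922*w^5 + 18.7968*w^4 - 10.4229*w^3 - 3.5342*w^2 + 5.5952*w - 0.7056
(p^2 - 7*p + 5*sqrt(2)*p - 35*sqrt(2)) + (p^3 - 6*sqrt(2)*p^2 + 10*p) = p^3 - 6*sqrt(2)*p^2 + p^2 + 3*p + 5*sqrt(2)*p - 35*sqrt(2)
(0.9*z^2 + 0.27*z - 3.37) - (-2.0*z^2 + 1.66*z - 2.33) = 2.9*z^2 - 1.39*z - 1.04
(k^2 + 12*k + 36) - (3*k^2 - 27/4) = -2*k^2 + 12*k + 171/4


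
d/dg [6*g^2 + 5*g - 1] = 12*g + 5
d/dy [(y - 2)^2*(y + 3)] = (y - 2)*(3*y + 4)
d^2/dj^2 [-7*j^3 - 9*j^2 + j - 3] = -42*j - 18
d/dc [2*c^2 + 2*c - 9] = 4*c + 2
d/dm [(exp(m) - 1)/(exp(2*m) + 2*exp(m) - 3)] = -exp(m)/(exp(2*m) + 6*exp(m) + 9)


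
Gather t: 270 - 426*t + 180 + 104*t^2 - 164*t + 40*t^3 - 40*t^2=40*t^3 + 64*t^2 - 590*t + 450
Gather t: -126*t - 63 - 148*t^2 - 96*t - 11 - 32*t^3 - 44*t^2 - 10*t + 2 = -32*t^3 - 192*t^2 - 232*t - 72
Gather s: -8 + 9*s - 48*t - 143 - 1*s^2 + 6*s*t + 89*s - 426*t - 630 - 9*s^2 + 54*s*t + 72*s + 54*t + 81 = -10*s^2 + s*(60*t + 170) - 420*t - 700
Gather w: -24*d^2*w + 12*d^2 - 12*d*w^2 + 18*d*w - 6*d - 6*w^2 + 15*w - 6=12*d^2 - 6*d + w^2*(-12*d - 6) + w*(-24*d^2 + 18*d + 15) - 6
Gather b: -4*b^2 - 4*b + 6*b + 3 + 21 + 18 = -4*b^2 + 2*b + 42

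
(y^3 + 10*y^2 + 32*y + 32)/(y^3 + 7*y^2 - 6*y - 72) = (y^2 + 6*y + 8)/(y^2 + 3*y - 18)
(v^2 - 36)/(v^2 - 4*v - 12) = (v + 6)/(v + 2)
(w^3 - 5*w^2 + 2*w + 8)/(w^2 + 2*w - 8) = (w^2 - 3*w - 4)/(w + 4)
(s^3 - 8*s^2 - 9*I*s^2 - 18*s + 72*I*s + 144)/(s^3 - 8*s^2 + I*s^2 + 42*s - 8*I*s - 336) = (s - 3*I)/(s + 7*I)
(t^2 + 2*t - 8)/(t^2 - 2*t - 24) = (t - 2)/(t - 6)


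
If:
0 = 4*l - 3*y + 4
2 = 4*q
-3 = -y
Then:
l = 5/4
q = 1/2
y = 3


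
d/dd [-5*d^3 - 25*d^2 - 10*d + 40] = -15*d^2 - 50*d - 10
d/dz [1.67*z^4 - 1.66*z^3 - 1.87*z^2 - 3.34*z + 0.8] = 6.68*z^3 - 4.98*z^2 - 3.74*z - 3.34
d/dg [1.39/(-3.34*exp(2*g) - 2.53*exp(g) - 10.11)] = (9.2852*exp(g) + 3.5167)*exp(g)/(3.34*exp(2*g) + 2.53*exp(g) + 10.11)^2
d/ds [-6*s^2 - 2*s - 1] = -12*s - 2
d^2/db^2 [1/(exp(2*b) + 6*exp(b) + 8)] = 2*(4*(exp(b) + 3)^2*exp(b) - (2*exp(b) + 3)*(exp(2*b) + 6*exp(b) + 8))*exp(b)/(exp(2*b) + 6*exp(b) + 8)^3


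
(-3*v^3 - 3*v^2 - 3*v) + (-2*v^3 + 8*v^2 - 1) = -5*v^3 + 5*v^2 - 3*v - 1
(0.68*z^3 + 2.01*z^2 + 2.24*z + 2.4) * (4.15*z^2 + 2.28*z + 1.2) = 2.822*z^5 + 9.8919*z^4 + 14.6948*z^3 + 17.4792*z^2 + 8.16*z + 2.88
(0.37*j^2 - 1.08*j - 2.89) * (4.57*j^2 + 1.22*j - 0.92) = 1.6909*j^4 - 4.4842*j^3 - 14.8653*j^2 - 2.5322*j + 2.6588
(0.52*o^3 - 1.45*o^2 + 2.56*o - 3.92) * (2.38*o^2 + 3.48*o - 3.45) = 1.2376*o^5 - 1.6414*o^4 - 0.747200000000001*o^3 + 4.5817*o^2 - 22.4736*o + 13.524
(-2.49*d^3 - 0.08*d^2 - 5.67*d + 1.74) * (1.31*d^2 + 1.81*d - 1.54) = -3.2619*d^5 - 4.6117*d^4 - 3.7379*d^3 - 7.8601*d^2 + 11.8812*d - 2.6796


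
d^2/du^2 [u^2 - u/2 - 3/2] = 2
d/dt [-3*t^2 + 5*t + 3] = 5 - 6*t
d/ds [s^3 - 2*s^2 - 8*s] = 3*s^2 - 4*s - 8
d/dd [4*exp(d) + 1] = 4*exp(d)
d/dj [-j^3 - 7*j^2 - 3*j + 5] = -3*j^2 - 14*j - 3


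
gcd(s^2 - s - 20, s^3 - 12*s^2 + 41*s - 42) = 1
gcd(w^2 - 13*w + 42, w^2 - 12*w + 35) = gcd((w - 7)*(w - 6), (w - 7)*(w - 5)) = w - 7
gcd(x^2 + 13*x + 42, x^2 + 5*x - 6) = x + 6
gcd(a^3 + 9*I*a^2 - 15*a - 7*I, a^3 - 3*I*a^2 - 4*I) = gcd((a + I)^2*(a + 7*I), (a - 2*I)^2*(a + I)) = a + I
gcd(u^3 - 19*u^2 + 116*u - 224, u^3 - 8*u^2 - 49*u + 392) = u^2 - 15*u + 56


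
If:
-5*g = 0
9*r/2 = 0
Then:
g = 0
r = 0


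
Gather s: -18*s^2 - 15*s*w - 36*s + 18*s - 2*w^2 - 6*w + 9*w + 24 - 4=-18*s^2 + s*(-15*w - 18) - 2*w^2 + 3*w + 20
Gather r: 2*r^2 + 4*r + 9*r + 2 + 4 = 2*r^2 + 13*r + 6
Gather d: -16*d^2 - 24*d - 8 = -16*d^2 - 24*d - 8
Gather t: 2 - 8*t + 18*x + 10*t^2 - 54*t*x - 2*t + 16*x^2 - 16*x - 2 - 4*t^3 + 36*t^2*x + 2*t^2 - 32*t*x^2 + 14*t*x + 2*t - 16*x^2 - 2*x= -4*t^3 + t^2*(36*x + 12) + t*(-32*x^2 - 40*x - 8)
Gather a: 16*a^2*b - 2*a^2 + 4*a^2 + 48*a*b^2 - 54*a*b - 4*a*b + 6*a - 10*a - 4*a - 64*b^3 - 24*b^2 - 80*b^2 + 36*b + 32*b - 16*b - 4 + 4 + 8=a^2*(16*b + 2) + a*(48*b^2 - 58*b - 8) - 64*b^3 - 104*b^2 + 52*b + 8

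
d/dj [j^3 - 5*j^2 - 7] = j*(3*j - 10)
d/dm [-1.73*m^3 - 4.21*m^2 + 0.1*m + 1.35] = -5.19*m^2 - 8.42*m + 0.1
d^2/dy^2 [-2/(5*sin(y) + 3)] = 10*(5*sin(y)^2 - 3*sin(y) - 10)/(5*sin(y) + 3)^3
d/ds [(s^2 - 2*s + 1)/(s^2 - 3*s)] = (-s^2 - 2*s + 3)/(s^2*(s^2 - 6*s + 9))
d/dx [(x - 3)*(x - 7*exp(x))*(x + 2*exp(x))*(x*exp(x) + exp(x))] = (x^4 - 10*x^3*exp(x) + 2*x^3 - 42*x^2*exp(2*x) + 5*x^2*exp(x) - 9*x^2 + 56*x*exp(2*x) + 50*x*exp(x) - 6*x + 154*exp(2*x) + 15*exp(x))*exp(x)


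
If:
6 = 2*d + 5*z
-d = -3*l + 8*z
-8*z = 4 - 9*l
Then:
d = 76/17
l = -4/51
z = -10/17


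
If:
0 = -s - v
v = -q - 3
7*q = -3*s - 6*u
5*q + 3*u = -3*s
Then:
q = -3/2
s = 3/2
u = 1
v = -3/2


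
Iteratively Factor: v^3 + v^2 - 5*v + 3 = (v - 1)*(v^2 + 2*v - 3) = (v - 1)^2*(v + 3)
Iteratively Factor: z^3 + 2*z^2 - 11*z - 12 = (z - 3)*(z^2 + 5*z + 4) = (z - 3)*(z + 1)*(z + 4)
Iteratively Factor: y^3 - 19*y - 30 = (y + 3)*(y^2 - 3*y - 10) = (y - 5)*(y + 3)*(y + 2)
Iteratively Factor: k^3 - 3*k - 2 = (k + 1)*(k^2 - k - 2) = (k + 1)^2*(k - 2)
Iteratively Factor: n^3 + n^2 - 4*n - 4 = (n + 2)*(n^2 - n - 2) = (n - 2)*(n + 2)*(n + 1)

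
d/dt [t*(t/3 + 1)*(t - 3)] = t^2 - 3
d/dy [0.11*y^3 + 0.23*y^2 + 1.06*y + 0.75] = 0.33*y^2 + 0.46*y + 1.06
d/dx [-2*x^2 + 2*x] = 2 - 4*x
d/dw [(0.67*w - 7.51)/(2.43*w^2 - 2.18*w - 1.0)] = (-1.6281*w^2 + 36.4986*w - 17.0418)/(5.9049*w^4 - 10.5948*w^3 - 0.1076*w^2 + 4.36*w + 1.0)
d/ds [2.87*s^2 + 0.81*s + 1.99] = 5.74*s + 0.81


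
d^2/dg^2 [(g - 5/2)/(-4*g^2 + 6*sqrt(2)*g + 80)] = ((2*g - 5)*(4*g - 3*sqrt(2))^2/2 + (6*g - 5 - 3*sqrt(2))*(-2*g^2 + 3*sqrt(2)*g + 40))/(-2*g^2 + 3*sqrt(2)*g + 40)^3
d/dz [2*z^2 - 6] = 4*z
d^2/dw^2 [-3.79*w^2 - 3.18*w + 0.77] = -7.58000000000000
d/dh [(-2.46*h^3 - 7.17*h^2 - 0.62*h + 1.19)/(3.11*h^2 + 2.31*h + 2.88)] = (-7.6506*h^4 - 11.3652*h^3 - 35.8889*h^2 - 48.701*h - 4.5345)/(9.6721*h^4 + 14.3682*h^3 + 23.2497*h^2 + 13.3056*h + 8.2944)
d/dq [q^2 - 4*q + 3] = 2*q - 4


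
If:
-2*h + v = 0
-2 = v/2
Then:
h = -2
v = -4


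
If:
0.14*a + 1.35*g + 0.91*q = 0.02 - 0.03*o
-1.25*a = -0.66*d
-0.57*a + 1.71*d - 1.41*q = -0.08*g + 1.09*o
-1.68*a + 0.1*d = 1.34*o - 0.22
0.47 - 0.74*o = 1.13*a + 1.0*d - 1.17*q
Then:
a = -0.23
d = -0.44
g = 0.52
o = 0.42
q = -0.73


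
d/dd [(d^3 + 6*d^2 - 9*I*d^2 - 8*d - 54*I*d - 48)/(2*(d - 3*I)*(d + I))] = (d^4 - 4*I*d^3 + d^2*(-1 + 42*I) + d*(132 - 54*I) - 24 - 258*I)/(2*d^4 - 8*I*d^3 + 4*d^2 - 24*I*d + 18)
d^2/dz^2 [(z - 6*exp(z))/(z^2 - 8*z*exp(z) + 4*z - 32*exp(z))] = 2*(4*(z - 6*exp(z))*(4*z*exp(z) - z + 20*exp(z) - 2)^2 + ((z - 6*exp(z))*(4*z*exp(z) + 24*exp(z) - 1) - 2*(6*exp(z) - 1)*(4*z*exp(z) - z + 20*exp(z) - 2))*(z^2 - 8*z*exp(z) + 4*z - 32*exp(z)) - 3*(z^2 - 8*z*exp(z) + 4*z - 32*exp(z))^2*exp(z))/(z^2 - 8*z*exp(z) + 4*z - 32*exp(z))^3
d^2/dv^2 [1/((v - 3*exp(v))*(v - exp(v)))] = (2*(1 - exp(v))^2*(v - 3*exp(v))^2 - 2*(1 - exp(v))*(v - 3*exp(v))*(v - exp(v))*(3*exp(v) - 1) + (v - 3*exp(v))^2*(v - exp(v))*exp(v) + 3*(v - 3*exp(v))*(v - exp(v))^2*exp(v) + 2*(v - exp(v))^2*(3*exp(v) - 1)^2)/((v - 3*exp(v))^3*(v - exp(v))^3)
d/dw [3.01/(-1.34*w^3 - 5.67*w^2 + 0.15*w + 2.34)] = (12.1002*w^2 + 34.1334*w - 0.4515)/(1.34*w^3 + 5.67*w^2 - 0.15*w - 2.34)^2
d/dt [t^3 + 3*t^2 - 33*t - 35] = 3*t^2 + 6*t - 33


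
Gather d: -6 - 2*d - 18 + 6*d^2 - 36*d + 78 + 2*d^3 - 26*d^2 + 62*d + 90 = 2*d^3 - 20*d^2 + 24*d + 144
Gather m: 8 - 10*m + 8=16 - 10*m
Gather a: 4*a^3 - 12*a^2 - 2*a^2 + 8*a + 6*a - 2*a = 4*a^3 - 14*a^2 + 12*a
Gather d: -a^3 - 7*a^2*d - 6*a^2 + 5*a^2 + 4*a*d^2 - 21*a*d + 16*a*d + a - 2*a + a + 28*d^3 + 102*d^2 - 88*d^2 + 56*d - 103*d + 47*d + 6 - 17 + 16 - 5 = -a^3 - a^2 + 28*d^3 + d^2*(4*a + 14) + d*(-7*a^2 - 5*a)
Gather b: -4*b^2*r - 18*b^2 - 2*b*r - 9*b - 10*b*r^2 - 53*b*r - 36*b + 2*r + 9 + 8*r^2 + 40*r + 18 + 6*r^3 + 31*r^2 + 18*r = b^2*(-4*r - 18) + b*(-10*r^2 - 55*r - 45) + 6*r^3 + 39*r^2 + 60*r + 27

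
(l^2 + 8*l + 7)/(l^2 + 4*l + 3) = (l + 7)/(l + 3)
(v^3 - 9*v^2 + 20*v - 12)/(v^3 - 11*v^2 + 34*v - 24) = (v - 2)/(v - 4)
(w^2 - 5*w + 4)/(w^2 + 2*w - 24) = (w - 1)/(w + 6)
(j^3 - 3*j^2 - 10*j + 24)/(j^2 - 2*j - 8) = (j^2 + j - 6)/(j + 2)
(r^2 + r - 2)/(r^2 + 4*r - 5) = (r + 2)/(r + 5)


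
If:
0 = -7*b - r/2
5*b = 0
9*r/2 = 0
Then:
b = 0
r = 0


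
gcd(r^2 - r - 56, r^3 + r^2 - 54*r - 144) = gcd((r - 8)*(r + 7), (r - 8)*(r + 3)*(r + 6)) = r - 8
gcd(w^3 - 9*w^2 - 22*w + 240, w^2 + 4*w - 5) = w + 5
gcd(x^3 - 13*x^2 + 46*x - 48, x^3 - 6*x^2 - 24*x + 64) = x^2 - 10*x + 16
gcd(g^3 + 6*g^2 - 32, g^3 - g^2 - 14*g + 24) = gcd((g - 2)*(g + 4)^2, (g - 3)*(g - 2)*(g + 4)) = g^2 + 2*g - 8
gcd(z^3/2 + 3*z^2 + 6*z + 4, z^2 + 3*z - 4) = 1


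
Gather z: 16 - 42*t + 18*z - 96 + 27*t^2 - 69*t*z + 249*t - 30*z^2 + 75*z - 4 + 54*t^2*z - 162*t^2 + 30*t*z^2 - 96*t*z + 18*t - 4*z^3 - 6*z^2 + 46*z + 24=-135*t^2 + 225*t - 4*z^3 + z^2*(30*t - 36) + z*(54*t^2 - 165*t + 139) - 60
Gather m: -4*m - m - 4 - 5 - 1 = -5*m - 10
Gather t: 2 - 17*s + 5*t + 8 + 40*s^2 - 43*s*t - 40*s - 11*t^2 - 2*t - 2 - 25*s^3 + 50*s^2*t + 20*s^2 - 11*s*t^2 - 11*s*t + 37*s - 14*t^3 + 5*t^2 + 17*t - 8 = -25*s^3 + 60*s^2 - 20*s - 14*t^3 + t^2*(-11*s - 6) + t*(50*s^2 - 54*s + 20)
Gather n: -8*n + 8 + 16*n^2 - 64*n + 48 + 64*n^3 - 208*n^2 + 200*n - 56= 64*n^3 - 192*n^2 + 128*n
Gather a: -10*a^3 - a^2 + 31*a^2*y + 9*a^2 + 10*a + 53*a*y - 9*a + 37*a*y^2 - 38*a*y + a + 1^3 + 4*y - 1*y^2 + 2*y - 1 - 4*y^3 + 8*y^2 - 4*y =-10*a^3 + a^2*(31*y + 8) + a*(37*y^2 + 15*y + 2) - 4*y^3 + 7*y^2 + 2*y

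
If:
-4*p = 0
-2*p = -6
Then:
No Solution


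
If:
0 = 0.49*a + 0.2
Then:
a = -0.41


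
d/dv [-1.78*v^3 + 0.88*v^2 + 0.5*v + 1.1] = -5.34*v^2 + 1.76*v + 0.5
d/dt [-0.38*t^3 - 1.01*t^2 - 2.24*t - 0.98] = -1.14*t^2 - 2.02*t - 2.24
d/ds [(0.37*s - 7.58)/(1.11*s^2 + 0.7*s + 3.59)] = (-0.4107*s^2 + 16.8276*s + 6.6343)/(1.2321*s^4 + 1.554*s^3 + 8.4598*s^2 + 5.026*s + 12.8881)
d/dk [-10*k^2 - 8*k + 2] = -20*k - 8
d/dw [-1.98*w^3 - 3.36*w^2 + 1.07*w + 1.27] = -5.94*w^2 - 6.72*w + 1.07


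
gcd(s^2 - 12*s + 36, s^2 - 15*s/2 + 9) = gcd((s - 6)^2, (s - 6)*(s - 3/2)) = s - 6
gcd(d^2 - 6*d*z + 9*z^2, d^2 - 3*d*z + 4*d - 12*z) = -d + 3*z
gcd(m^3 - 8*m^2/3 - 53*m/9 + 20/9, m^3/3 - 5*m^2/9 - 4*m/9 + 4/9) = 1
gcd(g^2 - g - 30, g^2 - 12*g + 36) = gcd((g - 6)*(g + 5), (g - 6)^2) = g - 6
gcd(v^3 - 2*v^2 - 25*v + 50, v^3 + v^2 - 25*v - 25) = v^2 - 25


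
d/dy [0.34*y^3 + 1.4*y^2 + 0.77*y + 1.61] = 1.02*y^2 + 2.8*y + 0.77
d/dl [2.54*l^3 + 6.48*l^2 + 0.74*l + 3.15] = 7.62*l^2 + 12.96*l + 0.74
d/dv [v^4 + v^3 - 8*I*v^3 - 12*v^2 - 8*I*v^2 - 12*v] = 4*v^3 + v^2*(3 - 24*I) + v*(-24 - 16*I) - 12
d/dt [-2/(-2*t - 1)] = -4/(2*t + 1)^2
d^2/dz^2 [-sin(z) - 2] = sin(z)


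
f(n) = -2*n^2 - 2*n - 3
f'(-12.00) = 46.00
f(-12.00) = -267.00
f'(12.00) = -50.00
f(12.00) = -315.00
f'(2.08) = -10.32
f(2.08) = -15.81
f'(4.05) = -18.20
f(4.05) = -43.90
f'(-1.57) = 4.28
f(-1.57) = -4.79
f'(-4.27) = 15.08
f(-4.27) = -30.93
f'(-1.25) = 3.00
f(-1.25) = -3.62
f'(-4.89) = 17.56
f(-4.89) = -41.04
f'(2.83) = -13.32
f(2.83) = -24.68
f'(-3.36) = 11.44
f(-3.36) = -18.86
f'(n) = -4*n - 2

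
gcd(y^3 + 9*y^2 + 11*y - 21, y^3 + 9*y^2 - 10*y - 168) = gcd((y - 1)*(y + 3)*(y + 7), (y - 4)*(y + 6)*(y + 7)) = y + 7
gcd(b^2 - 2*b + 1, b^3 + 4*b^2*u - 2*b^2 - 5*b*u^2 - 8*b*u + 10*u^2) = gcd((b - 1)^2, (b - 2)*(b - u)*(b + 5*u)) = 1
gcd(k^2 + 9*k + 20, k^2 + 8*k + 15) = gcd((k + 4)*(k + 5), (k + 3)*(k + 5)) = k + 5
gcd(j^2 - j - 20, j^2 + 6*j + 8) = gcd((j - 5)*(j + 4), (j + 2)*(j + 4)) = j + 4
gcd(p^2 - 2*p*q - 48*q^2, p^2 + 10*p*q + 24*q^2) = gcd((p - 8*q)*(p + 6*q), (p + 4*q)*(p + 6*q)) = p + 6*q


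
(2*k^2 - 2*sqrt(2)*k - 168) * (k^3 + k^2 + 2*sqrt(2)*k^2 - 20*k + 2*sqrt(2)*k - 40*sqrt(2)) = 2*k^5 + 2*k^4 + 2*sqrt(2)*k^4 - 216*k^3 + 2*sqrt(2)*k^3 - 376*sqrt(2)*k^2 - 176*k^2 - 336*sqrt(2)*k + 3520*k + 6720*sqrt(2)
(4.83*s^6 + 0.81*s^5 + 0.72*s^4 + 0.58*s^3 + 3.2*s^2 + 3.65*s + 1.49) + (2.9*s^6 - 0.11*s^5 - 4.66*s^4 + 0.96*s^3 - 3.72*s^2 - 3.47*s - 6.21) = 7.73*s^6 + 0.7*s^5 - 3.94*s^4 + 1.54*s^3 - 0.52*s^2 + 0.18*s - 4.72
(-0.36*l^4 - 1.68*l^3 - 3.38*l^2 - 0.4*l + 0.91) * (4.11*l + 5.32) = -1.4796*l^5 - 8.82*l^4 - 22.8294*l^3 - 19.6256*l^2 + 1.6121*l + 4.8412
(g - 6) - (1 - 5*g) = 6*g - 7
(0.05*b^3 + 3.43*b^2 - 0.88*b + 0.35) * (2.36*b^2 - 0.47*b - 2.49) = 0.118*b^5 + 8.0713*b^4 - 3.8134*b^3 - 7.3011*b^2 + 2.0267*b - 0.8715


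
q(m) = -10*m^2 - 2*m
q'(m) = -20*m - 2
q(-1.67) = -24.55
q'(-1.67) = 31.40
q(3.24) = -111.46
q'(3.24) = -66.80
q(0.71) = -6.46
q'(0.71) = -16.20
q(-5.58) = -300.20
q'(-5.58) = 109.60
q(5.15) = -275.52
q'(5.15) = -105.00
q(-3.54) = -118.24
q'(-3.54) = 68.80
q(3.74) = -147.36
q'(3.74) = -76.80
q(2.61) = -73.34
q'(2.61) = -54.20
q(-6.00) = -348.00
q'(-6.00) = 118.00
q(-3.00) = -84.00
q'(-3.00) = 58.00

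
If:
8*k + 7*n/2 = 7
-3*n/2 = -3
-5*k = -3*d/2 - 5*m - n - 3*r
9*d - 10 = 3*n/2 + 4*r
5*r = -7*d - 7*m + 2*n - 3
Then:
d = 64/67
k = 0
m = -7/268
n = 2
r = -295/268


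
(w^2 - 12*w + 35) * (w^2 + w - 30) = w^4 - 11*w^3 - 7*w^2 + 395*w - 1050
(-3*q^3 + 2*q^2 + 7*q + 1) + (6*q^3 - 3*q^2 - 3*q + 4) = 3*q^3 - q^2 + 4*q + 5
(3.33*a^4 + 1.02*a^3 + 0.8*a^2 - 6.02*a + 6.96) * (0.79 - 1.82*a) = -6.0606*a^5 + 0.7743*a^4 - 0.6502*a^3 + 11.5884*a^2 - 17.423*a + 5.4984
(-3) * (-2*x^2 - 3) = 6*x^2 + 9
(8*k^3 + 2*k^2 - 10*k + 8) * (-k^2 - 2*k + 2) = -8*k^5 - 18*k^4 + 22*k^3 + 16*k^2 - 36*k + 16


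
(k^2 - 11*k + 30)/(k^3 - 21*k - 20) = (k - 6)/(k^2 + 5*k + 4)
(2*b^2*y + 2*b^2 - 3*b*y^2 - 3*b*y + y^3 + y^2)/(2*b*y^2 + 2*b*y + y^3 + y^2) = (2*b^2 - 3*b*y + y^2)/(y*(2*b + y))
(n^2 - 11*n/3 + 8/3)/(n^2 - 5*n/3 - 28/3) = (-3*n^2 + 11*n - 8)/(-3*n^2 + 5*n + 28)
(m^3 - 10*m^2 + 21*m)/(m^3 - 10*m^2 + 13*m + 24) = m*(m - 7)/(m^2 - 7*m - 8)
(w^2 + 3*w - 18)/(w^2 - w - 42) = (w - 3)/(w - 7)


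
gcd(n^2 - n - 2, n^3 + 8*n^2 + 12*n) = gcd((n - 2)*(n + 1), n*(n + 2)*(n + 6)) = 1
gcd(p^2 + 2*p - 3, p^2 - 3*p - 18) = p + 3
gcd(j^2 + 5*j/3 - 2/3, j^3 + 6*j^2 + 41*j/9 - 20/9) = j - 1/3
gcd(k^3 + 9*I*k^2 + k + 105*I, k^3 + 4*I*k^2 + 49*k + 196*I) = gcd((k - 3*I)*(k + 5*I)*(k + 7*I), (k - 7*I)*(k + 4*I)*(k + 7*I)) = k + 7*I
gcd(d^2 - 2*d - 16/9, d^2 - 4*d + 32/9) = d - 8/3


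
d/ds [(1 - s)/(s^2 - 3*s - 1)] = (-s^2 + 3*s + (s - 1)*(2*s - 3) + 1)/(-s^2 + 3*s + 1)^2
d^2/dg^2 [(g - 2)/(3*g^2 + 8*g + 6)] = 2*(4*(g - 2)*(3*g + 4)^2 - (9*g + 2)*(3*g^2 + 8*g + 6))/(3*g^2 + 8*g + 6)^3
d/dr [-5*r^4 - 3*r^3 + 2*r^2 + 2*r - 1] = -20*r^3 - 9*r^2 + 4*r + 2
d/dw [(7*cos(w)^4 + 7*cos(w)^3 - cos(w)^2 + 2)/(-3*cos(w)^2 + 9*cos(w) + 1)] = 2*(21*cos(w)^5 - 84*cos(w)^4 - 77*cos(w)^3 - 6*cos(w)^2 - 5*cos(w) + 9)*sin(w)/(3*sin(w)^2 + 9*cos(w) - 2)^2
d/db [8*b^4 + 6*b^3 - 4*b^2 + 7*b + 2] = 32*b^3 + 18*b^2 - 8*b + 7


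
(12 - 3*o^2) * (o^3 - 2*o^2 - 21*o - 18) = -3*o^5 + 6*o^4 + 75*o^3 + 30*o^2 - 252*o - 216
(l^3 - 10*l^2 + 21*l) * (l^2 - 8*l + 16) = l^5 - 18*l^4 + 117*l^3 - 328*l^2 + 336*l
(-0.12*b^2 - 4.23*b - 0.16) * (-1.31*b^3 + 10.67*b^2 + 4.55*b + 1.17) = 0.1572*b^5 + 4.2609*b^4 - 45.4705*b^3 - 21.0941*b^2 - 5.6771*b - 0.1872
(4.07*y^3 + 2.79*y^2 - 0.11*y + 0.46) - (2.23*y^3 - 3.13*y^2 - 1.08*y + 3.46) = 1.84*y^3 + 5.92*y^2 + 0.97*y - 3.0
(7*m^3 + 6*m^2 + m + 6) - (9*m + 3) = 7*m^3 + 6*m^2 - 8*m + 3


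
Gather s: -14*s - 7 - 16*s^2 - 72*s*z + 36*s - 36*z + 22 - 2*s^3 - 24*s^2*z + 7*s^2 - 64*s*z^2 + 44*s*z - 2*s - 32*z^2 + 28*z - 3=-2*s^3 + s^2*(-24*z - 9) + s*(-64*z^2 - 28*z + 20) - 32*z^2 - 8*z + 12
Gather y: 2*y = 2*y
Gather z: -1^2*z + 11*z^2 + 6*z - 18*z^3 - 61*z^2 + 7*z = -18*z^3 - 50*z^2 + 12*z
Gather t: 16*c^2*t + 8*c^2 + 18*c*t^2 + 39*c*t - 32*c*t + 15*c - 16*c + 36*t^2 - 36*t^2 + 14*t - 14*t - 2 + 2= 8*c^2 + 18*c*t^2 - c + t*(16*c^2 + 7*c)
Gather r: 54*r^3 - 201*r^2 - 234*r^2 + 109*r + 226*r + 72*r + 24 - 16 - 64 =54*r^3 - 435*r^2 + 407*r - 56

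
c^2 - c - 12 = (c - 4)*(c + 3)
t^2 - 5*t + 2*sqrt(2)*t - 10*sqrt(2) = (t - 5)*(t + 2*sqrt(2))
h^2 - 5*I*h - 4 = (h - 4*I)*(h - I)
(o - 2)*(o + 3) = o^2 + o - 6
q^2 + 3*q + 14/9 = (q + 2/3)*(q + 7/3)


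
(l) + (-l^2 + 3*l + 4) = -l^2 + 4*l + 4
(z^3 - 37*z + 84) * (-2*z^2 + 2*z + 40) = -2*z^5 + 2*z^4 + 114*z^3 - 242*z^2 - 1312*z + 3360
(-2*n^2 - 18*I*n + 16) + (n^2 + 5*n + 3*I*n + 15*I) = -n^2 + 5*n - 15*I*n + 16 + 15*I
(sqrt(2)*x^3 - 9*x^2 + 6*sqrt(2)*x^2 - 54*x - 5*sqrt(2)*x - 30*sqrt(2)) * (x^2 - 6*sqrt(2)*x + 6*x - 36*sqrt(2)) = sqrt(2)*x^5 - 21*x^4 + 12*sqrt(2)*x^4 - 252*x^3 + 85*sqrt(2)*x^3 - 696*x^2 + 588*sqrt(2)*x^2 + 720*x + 1764*sqrt(2)*x + 2160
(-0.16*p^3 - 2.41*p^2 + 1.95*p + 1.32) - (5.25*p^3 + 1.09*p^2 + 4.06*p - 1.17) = -5.41*p^3 - 3.5*p^2 - 2.11*p + 2.49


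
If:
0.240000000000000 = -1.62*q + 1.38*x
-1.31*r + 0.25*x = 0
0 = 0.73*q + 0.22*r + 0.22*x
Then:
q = -0.04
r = 0.02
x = 0.12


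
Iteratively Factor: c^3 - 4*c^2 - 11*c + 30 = (c - 5)*(c^2 + c - 6) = (c - 5)*(c - 2)*(c + 3)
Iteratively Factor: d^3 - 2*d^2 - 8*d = (d + 2)*(d^2 - 4*d) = (d - 4)*(d + 2)*(d)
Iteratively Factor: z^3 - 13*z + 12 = (z - 3)*(z^2 + 3*z - 4) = (z - 3)*(z + 4)*(z - 1)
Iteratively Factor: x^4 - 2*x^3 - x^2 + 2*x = (x + 1)*(x^3 - 3*x^2 + 2*x) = (x - 2)*(x + 1)*(x^2 - x) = (x - 2)*(x - 1)*(x + 1)*(x)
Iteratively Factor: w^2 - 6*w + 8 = (w - 4)*(w - 2)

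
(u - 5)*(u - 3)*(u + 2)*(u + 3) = u^4 - 3*u^3 - 19*u^2 + 27*u + 90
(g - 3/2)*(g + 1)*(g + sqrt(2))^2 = g^4 - g^3/2 + 2*sqrt(2)*g^3 - sqrt(2)*g^2 + g^2/2 - 3*sqrt(2)*g - g - 3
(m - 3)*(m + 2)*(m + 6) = m^3 + 5*m^2 - 12*m - 36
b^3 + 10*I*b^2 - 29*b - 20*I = (b + I)*(b + 4*I)*(b + 5*I)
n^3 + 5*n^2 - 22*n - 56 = (n - 4)*(n + 2)*(n + 7)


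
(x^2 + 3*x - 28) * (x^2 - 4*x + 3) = x^4 - x^3 - 37*x^2 + 121*x - 84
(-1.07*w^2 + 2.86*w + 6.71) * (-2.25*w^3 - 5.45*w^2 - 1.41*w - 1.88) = 2.4075*w^5 - 0.603499999999999*w^4 - 29.1758*w^3 - 38.5905*w^2 - 14.8379*w - 12.6148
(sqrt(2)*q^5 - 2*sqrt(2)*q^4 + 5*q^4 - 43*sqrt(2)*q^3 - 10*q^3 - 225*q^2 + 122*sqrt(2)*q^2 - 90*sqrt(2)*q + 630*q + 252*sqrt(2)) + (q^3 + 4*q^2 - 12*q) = sqrt(2)*q^5 - 2*sqrt(2)*q^4 + 5*q^4 - 43*sqrt(2)*q^3 - 9*q^3 - 221*q^2 + 122*sqrt(2)*q^2 - 90*sqrt(2)*q + 618*q + 252*sqrt(2)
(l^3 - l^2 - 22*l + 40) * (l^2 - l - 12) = l^5 - 2*l^4 - 33*l^3 + 74*l^2 + 224*l - 480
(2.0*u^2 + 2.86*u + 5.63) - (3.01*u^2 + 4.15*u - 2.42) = -1.01*u^2 - 1.29*u + 8.05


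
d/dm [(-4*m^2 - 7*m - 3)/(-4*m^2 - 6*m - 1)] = (-4*m^2 - 16*m - 11)/(16*m^4 + 48*m^3 + 44*m^2 + 12*m + 1)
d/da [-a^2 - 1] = -2*a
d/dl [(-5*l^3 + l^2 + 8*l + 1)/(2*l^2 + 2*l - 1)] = (-10*l^4 - 20*l^3 + l^2 - 6*l - 10)/(4*l^4 + 8*l^3 - 4*l + 1)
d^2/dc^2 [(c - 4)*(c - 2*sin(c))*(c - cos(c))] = 2*c^2*sin(c) + c^2*cos(c) - 4*c*sin(c) - 4*c*sin(2*c) - 12*c*cos(c) + 6*c - 12*sin(c) + 16*sin(2*c) + 14*cos(c) + 4*cos(2*c) - 8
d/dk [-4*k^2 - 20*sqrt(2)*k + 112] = -8*k - 20*sqrt(2)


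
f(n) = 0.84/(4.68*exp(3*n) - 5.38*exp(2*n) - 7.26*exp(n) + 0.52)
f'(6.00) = 0.00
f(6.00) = 0.00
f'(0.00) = 0.06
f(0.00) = -0.11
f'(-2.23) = 7.42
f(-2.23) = -2.65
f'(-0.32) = 0.14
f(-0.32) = -0.14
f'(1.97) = -0.00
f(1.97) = 0.00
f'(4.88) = -0.00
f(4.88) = 0.00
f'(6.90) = -0.00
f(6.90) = 0.00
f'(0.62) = -14.67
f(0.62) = -0.56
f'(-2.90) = 32.73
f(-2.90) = 8.00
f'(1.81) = -0.00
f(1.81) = 0.00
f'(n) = 0.84*(-14.04*exp(3*n) + 10.76*exp(2*n) + 7.26*exp(n))/(4.68*exp(3*n) - 5.38*exp(2*n) - 7.26*exp(n) + 0.52)^2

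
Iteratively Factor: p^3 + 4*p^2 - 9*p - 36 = (p + 3)*(p^2 + p - 12) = (p + 3)*(p + 4)*(p - 3)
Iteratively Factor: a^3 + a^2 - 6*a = (a - 2)*(a^2 + 3*a) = (a - 2)*(a + 3)*(a)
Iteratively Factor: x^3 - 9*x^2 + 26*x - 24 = (x - 3)*(x^2 - 6*x + 8) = (x - 3)*(x - 2)*(x - 4)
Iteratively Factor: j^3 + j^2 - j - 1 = (j + 1)*(j^2 - 1) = (j + 1)^2*(j - 1)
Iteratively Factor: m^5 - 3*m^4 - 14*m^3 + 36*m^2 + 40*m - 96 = (m + 3)*(m^4 - 6*m^3 + 4*m^2 + 24*m - 32) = (m - 2)*(m + 3)*(m^3 - 4*m^2 - 4*m + 16) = (m - 2)*(m + 2)*(m + 3)*(m^2 - 6*m + 8) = (m - 2)^2*(m + 2)*(m + 3)*(m - 4)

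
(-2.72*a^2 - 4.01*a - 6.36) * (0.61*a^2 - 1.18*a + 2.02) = -1.6592*a^4 + 0.7635*a^3 - 4.6422*a^2 - 0.595399999999999*a - 12.8472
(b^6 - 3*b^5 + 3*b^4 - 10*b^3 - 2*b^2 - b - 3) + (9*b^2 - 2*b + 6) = b^6 - 3*b^5 + 3*b^4 - 10*b^3 + 7*b^2 - 3*b + 3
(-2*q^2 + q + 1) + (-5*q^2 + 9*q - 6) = -7*q^2 + 10*q - 5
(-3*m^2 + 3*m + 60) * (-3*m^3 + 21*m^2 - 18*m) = 9*m^5 - 72*m^4 - 63*m^3 + 1206*m^2 - 1080*m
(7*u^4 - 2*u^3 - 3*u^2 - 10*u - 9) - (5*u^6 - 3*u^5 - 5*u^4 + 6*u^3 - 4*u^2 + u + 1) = -5*u^6 + 3*u^5 + 12*u^4 - 8*u^3 + u^2 - 11*u - 10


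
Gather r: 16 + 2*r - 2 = 2*r + 14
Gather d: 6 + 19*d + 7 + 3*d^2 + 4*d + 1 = 3*d^2 + 23*d + 14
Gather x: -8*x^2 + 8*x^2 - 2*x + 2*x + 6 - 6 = 0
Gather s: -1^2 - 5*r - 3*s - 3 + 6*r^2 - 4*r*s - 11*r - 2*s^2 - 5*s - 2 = 6*r^2 - 16*r - 2*s^2 + s*(-4*r - 8) - 6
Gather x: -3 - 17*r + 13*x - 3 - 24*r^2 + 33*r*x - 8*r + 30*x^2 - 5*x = -24*r^2 - 25*r + 30*x^2 + x*(33*r + 8) - 6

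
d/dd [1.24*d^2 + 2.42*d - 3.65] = 2.48*d + 2.42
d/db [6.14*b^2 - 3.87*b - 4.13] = 12.28*b - 3.87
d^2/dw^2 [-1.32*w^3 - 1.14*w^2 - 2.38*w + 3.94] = -7.92*w - 2.28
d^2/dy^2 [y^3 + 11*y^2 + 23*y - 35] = 6*y + 22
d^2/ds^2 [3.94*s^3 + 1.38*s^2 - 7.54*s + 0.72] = 23.64*s + 2.76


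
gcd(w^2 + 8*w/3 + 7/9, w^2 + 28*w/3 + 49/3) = w + 7/3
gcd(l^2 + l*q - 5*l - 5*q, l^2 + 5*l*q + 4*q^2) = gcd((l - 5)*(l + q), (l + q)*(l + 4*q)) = l + q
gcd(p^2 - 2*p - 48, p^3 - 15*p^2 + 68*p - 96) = p - 8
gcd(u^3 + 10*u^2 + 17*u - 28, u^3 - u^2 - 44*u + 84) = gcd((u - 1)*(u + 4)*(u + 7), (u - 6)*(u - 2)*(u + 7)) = u + 7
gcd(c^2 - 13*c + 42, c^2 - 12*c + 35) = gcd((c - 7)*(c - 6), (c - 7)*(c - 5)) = c - 7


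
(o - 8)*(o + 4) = o^2 - 4*o - 32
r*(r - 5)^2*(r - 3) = r^4 - 13*r^3 + 55*r^2 - 75*r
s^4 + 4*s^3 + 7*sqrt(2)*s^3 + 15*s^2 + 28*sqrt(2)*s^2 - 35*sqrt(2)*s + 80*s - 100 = (s - 1)*(s + 5)*(s + 2*sqrt(2))*(s + 5*sqrt(2))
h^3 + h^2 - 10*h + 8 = (h - 2)*(h - 1)*(h + 4)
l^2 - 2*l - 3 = (l - 3)*(l + 1)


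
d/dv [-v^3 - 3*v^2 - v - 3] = -3*v^2 - 6*v - 1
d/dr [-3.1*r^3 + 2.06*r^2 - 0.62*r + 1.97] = -9.3*r^2 + 4.12*r - 0.62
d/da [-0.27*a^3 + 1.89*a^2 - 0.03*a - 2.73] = -0.81*a^2 + 3.78*a - 0.03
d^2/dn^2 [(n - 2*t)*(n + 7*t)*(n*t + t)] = 2*t*(3*n + 5*t + 1)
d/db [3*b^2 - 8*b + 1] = 6*b - 8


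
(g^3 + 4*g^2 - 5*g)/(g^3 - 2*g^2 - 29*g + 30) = g/(g - 6)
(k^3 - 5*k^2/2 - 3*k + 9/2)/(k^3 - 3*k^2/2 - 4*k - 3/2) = (2*k^2 + k - 3)/(2*k^2 + 3*k + 1)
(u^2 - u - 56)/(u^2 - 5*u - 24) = (u + 7)/(u + 3)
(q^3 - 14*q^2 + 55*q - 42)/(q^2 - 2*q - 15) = (-q^3 + 14*q^2 - 55*q + 42)/(-q^2 + 2*q + 15)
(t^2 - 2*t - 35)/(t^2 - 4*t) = (t^2 - 2*t - 35)/(t*(t - 4))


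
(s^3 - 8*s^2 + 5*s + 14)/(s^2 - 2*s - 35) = (s^2 - s - 2)/(s + 5)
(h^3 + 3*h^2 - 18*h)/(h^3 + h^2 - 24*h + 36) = h/(h - 2)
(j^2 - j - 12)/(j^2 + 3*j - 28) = (j + 3)/(j + 7)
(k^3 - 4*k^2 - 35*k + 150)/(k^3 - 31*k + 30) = (k - 5)/(k - 1)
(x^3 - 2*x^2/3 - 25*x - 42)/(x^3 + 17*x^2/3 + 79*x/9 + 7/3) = 3*(x - 6)/(3*x + 1)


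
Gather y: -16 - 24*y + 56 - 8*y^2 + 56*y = -8*y^2 + 32*y + 40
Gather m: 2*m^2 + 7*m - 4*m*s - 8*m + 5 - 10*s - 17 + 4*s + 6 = 2*m^2 + m*(-4*s - 1) - 6*s - 6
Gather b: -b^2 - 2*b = -b^2 - 2*b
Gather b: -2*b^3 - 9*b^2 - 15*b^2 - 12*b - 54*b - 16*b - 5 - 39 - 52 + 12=-2*b^3 - 24*b^2 - 82*b - 84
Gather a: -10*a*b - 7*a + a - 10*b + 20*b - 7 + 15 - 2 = a*(-10*b - 6) + 10*b + 6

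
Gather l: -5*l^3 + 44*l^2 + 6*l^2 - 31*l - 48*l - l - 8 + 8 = -5*l^3 + 50*l^2 - 80*l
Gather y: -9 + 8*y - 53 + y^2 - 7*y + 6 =y^2 + y - 56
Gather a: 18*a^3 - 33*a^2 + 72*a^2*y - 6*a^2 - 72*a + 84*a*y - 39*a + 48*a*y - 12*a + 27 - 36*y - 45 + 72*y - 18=18*a^3 + a^2*(72*y - 39) + a*(132*y - 123) + 36*y - 36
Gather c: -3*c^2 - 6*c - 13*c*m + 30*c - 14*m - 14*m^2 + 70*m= -3*c^2 + c*(24 - 13*m) - 14*m^2 + 56*m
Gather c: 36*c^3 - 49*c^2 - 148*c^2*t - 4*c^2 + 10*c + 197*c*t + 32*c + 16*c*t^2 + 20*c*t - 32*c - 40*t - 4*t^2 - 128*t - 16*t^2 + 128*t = 36*c^3 + c^2*(-148*t - 53) + c*(16*t^2 + 217*t + 10) - 20*t^2 - 40*t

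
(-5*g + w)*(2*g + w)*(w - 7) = -10*g^2*w + 70*g^2 - 3*g*w^2 + 21*g*w + w^3 - 7*w^2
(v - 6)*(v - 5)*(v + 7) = v^3 - 4*v^2 - 47*v + 210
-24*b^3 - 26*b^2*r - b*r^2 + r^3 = (-6*b + r)*(b + r)*(4*b + r)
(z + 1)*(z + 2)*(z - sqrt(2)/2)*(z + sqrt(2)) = z^4 + sqrt(2)*z^3/2 + 3*z^3 + z^2 + 3*sqrt(2)*z^2/2 - 3*z + sqrt(2)*z - 2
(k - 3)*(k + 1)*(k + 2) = k^3 - 7*k - 6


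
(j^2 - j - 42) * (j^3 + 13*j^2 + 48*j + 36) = j^5 + 12*j^4 - 7*j^3 - 558*j^2 - 2052*j - 1512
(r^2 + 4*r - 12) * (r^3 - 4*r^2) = r^5 - 28*r^3 + 48*r^2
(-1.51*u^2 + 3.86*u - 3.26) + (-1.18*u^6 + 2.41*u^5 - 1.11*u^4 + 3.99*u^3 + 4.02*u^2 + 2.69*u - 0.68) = -1.18*u^6 + 2.41*u^5 - 1.11*u^4 + 3.99*u^3 + 2.51*u^2 + 6.55*u - 3.94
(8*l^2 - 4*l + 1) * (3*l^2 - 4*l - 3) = 24*l^4 - 44*l^3 - 5*l^2 + 8*l - 3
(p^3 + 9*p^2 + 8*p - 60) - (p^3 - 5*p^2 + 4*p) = 14*p^2 + 4*p - 60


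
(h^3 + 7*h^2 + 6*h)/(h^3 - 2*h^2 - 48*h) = (h + 1)/(h - 8)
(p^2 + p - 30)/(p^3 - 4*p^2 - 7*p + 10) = (p + 6)/(p^2 + p - 2)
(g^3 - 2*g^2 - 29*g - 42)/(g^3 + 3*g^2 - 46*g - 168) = (g^2 + 5*g + 6)/(g^2 + 10*g + 24)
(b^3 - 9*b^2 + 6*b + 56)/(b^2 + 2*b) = b - 11 + 28/b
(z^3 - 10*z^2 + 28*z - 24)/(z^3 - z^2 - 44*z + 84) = (z - 2)/(z + 7)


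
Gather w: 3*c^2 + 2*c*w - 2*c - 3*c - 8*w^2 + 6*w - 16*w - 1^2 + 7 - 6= 3*c^2 - 5*c - 8*w^2 + w*(2*c - 10)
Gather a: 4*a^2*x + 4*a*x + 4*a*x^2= 4*a^2*x + a*(4*x^2 + 4*x)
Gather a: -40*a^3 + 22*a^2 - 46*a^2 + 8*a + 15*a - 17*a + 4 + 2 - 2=-40*a^3 - 24*a^2 + 6*a + 4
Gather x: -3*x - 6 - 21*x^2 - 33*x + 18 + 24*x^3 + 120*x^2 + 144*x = 24*x^3 + 99*x^2 + 108*x + 12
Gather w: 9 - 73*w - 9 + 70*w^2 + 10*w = 70*w^2 - 63*w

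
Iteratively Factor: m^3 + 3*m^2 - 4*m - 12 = (m + 2)*(m^2 + m - 6) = (m - 2)*(m + 2)*(m + 3)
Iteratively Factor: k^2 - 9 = (k + 3)*(k - 3)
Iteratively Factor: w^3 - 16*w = (w)*(w^2 - 16) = w*(w - 4)*(w + 4)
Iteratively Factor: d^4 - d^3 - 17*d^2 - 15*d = (d + 1)*(d^3 - 2*d^2 - 15*d) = (d + 1)*(d + 3)*(d^2 - 5*d) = d*(d + 1)*(d + 3)*(d - 5)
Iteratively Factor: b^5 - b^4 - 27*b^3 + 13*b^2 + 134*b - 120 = (b + 4)*(b^4 - 5*b^3 - 7*b^2 + 41*b - 30) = (b - 5)*(b + 4)*(b^3 - 7*b + 6) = (b - 5)*(b + 3)*(b + 4)*(b^2 - 3*b + 2) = (b - 5)*(b - 2)*(b + 3)*(b + 4)*(b - 1)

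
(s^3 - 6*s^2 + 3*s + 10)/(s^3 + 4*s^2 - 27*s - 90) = (s^2 - s - 2)/(s^2 + 9*s + 18)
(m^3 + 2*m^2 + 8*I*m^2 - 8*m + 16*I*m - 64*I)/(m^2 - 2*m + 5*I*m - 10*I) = (m^2 + m*(4 + 8*I) + 32*I)/(m + 5*I)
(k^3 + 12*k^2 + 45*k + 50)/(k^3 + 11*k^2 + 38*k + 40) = (k + 5)/(k + 4)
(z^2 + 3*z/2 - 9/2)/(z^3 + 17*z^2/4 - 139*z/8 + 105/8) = 4*(z + 3)/(4*z^2 + 23*z - 35)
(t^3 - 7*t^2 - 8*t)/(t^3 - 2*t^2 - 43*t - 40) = t/(t + 5)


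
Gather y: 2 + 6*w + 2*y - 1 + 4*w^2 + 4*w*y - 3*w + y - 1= 4*w^2 + 3*w + y*(4*w + 3)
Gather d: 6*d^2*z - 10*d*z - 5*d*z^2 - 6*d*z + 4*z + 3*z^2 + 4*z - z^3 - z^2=6*d^2*z + d*(-5*z^2 - 16*z) - z^3 + 2*z^2 + 8*z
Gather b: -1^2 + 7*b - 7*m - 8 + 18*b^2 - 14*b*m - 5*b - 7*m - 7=18*b^2 + b*(2 - 14*m) - 14*m - 16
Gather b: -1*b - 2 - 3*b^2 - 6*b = -3*b^2 - 7*b - 2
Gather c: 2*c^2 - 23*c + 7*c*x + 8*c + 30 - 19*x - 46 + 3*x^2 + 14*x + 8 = 2*c^2 + c*(7*x - 15) + 3*x^2 - 5*x - 8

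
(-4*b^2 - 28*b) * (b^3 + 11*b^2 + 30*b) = -4*b^5 - 72*b^4 - 428*b^3 - 840*b^2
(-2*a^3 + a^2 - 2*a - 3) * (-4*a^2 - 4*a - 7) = 8*a^5 + 4*a^4 + 18*a^3 + 13*a^2 + 26*a + 21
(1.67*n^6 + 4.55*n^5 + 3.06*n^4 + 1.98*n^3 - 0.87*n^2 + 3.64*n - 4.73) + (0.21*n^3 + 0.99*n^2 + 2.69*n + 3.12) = 1.67*n^6 + 4.55*n^5 + 3.06*n^4 + 2.19*n^3 + 0.12*n^2 + 6.33*n - 1.61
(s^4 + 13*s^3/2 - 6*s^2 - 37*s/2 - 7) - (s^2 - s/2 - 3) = s^4 + 13*s^3/2 - 7*s^2 - 18*s - 4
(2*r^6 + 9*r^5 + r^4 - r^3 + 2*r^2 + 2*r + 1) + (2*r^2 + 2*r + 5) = 2*r^6 + 9*r^5 + r^4 - r^3 + 4*r^2 + 4*r + 6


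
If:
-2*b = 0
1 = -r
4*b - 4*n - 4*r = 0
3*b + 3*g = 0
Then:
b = 0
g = 0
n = 1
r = -1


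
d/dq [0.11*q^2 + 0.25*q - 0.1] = 0.22*q + 0.25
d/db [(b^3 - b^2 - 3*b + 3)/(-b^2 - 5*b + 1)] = (-b^4 - 10*b^3 + 5*b^2 + 4*b + 12)/(b^4 + 10*b^3 + 23*b^2 - 10*b + 1)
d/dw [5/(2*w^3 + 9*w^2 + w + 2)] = 5*(-6*w^2 - 18*w - 1)/(2*w^3 + 9*w^2 + w + 2)^2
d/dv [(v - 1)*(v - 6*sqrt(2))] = 2*v - 6*sqrt(2) - 1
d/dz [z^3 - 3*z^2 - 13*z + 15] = 3*z^2 - 6*z - 13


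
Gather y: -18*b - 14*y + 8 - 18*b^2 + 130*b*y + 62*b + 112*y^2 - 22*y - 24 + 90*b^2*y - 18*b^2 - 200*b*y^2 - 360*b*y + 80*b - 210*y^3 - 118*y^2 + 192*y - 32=-36*b^2 + 124*b - 210*y^3 + y^2*(-200*b - 6) + y*(90*b^2 - 230*b + 156) - 48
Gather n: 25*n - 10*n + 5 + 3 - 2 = 15*n + 6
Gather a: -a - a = -2*a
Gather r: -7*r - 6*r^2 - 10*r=-6*r^2 - 17*r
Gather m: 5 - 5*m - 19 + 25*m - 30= 20*m - 44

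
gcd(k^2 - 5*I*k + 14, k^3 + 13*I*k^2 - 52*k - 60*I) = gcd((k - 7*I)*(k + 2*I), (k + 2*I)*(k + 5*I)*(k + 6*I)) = k + 2*I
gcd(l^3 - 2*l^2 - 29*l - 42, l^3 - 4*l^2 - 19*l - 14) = l^2 - 5*l - 14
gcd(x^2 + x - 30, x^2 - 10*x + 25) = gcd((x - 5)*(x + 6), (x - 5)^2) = x - 5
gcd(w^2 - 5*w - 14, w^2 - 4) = w + 2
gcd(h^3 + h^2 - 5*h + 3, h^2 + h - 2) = h - 1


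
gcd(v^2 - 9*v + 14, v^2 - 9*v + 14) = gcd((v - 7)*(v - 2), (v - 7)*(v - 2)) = v^2 - 9*v + 14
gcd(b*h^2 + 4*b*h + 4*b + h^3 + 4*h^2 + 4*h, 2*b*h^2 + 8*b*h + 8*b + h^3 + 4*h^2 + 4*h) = h^2 + 4*h + 4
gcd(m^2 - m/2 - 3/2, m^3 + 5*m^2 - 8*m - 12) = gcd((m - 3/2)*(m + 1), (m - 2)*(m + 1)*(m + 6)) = m + 1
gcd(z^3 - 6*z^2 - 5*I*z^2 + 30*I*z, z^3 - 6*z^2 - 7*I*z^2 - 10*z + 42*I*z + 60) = z^2 + z*(-6 - 5*I) + 30*I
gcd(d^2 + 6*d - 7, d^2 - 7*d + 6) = d - 1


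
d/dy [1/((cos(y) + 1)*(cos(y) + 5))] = 2*(cos(y) + 3)*sin(y)/((cos(y) + 1)^2*(cos(y) + 5)^2)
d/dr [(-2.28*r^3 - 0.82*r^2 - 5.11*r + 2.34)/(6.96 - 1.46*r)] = (6.6576*r^3 - 46.4092*r^2 - 11.4144*r - 32.1492)/(2.1316*r^2 - 20.3232*r + 48.4416)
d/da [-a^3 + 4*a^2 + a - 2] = -3*a^2 + 8*a + 1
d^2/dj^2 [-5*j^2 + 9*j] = -10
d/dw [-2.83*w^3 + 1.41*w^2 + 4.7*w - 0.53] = -8.49*w^2 + 2.82*w + 4.7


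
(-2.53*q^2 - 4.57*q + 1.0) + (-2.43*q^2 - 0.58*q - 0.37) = -4.96*q^2 - 5.15*q + 0.63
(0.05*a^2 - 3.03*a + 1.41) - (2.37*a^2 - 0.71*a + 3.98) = -2.32*a^2 - 2.32*a - 2.57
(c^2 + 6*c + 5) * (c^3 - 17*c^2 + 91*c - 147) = c^5 - 11*c^4 - 6*c^3 + 314*c^2 - 427*c - 735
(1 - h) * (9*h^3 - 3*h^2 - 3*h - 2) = -9*h^4 + 12*h^3 - h - 2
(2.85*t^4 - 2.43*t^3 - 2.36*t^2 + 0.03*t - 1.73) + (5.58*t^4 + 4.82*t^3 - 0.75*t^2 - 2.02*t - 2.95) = 8.43*t^4 + 2.39*t^3 - 3.11*t^2 - 1.99*t - 4.68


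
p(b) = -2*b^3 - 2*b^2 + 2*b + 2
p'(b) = -6*b^2 - 4*b + 2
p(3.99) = -148.90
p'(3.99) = -109.48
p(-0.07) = 1.85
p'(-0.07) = 2.25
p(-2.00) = 6.00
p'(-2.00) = -14.00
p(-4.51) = 135.77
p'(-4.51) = -102.00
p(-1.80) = 3.58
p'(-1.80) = -10.24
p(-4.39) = 123.88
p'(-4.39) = -96.07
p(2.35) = -30.30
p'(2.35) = -40.54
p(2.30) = -28.31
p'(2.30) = -38.94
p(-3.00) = 32.00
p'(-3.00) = -40.00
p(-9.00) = 1280.00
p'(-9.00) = -448.00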